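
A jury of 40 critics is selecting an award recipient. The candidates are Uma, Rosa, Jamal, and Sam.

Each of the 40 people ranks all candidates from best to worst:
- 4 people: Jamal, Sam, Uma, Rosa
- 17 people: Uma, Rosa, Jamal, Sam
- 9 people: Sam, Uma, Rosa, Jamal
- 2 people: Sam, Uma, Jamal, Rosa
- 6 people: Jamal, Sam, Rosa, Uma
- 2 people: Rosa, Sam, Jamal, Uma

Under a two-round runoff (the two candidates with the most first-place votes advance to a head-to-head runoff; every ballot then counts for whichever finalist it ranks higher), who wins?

Round 1 first-place votes: Uma 17, Rosa 2, Jamal 10, Sam 11. Uma and Sam advance.
Runoff: Uma is ranked above Sam on 17 ballots, Sam above Uma on 23.

Sam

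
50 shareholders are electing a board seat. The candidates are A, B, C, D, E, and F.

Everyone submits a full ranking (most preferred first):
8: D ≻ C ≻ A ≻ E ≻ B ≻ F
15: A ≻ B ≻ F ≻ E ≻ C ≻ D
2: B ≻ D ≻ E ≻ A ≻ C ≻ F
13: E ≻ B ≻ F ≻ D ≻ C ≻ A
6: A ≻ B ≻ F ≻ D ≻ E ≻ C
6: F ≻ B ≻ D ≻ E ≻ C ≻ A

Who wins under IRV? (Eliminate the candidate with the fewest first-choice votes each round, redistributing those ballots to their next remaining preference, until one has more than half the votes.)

D

Round 1: A 21, B 2, C 0, D 8, E 13, F 6. C eliminated.
Round 2: A 21, B 2, D 8, E 13, F 6. B eliminated.
Round 3: A 21, D 10, E 13, F 6. F eliminated.
Round 4: A 21, D 16, E 13. E eliminated.
Round 5: A 21, D 29. D has a majority (≥26).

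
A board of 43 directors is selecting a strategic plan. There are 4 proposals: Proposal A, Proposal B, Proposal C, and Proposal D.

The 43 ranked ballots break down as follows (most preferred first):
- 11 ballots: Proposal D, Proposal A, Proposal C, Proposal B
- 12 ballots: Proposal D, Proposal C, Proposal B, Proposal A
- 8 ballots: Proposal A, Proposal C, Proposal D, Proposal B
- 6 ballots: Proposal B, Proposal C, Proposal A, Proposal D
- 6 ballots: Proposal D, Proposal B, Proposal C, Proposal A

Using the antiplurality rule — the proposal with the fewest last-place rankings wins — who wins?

Last-place votes: Proposal A 18, Proposal B 19, Proposal C 0, Proposal D 6.

Proposal C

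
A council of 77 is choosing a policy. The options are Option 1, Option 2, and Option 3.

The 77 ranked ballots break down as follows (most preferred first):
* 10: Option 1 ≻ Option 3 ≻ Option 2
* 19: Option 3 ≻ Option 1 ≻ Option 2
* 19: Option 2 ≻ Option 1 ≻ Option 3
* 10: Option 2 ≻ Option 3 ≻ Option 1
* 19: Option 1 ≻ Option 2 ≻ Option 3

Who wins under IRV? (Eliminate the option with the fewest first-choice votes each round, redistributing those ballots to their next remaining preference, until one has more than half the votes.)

Round 1: Option 1 29, Option 2 29, Option 3 19. Option 3 eliminated.
Round 2: Option 1 48, Option 2 29. Option 1 has a majority (≥39).

Option 1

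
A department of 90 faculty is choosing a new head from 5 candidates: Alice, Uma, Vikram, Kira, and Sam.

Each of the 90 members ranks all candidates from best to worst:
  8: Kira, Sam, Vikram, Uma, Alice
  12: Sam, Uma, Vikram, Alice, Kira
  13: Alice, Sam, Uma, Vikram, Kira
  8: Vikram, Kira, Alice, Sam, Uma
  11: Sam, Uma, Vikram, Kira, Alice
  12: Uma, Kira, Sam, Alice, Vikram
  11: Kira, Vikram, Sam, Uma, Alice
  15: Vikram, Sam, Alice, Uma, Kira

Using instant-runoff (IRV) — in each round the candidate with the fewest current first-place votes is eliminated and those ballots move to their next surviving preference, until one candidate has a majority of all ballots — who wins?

Sam

Round 1: Alice 13, Uma 12, Vikram 23, Kira 19, Sam 23. Uma eliminated.
Round 2: Alice 13, Vikram 23, Kira 31, Sam 23. Alice eliminated.
Round 3: Vikram 23, Kira 31, Sam 36. Vikram eliminated.
Round 4: Kira 39, Sam 51. Sam has a majority (≥46).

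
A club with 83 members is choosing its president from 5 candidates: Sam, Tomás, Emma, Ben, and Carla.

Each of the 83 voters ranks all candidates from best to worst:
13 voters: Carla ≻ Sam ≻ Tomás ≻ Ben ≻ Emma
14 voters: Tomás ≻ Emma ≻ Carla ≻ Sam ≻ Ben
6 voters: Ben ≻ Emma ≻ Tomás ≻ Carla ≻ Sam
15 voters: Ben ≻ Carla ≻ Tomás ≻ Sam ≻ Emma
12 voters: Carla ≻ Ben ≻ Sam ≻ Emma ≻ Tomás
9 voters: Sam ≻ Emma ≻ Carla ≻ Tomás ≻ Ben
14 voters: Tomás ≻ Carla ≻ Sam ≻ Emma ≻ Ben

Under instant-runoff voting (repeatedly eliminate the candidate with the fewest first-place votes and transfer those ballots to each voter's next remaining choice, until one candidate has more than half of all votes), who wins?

Round 1: Sam 9, Tomás 28, Emma 0, Ben 21, Carla 25. Emma eliminated.
Round 2: Sam 9, Tomás 28, Ben 21, Carla 25. Sam eliminated.
Round 3: Tomás 28, Ben 21, Carla 34. Ben eliminated.
Round 4: Tomás 34, Carla 49. Carla has a majority (≥42).

Carla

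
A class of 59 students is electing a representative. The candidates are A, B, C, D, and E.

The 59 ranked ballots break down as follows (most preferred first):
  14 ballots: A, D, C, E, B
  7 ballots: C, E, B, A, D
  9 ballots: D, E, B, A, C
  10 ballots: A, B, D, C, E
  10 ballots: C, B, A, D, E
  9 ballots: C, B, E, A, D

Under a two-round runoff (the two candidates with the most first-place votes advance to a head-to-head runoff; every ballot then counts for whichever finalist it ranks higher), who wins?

A

Round 1 first-place votes: A 24, B 0, C 26, D 9, E 0. C and A advance.
Runoff: C is ranked above A on 26 ballots, A above C on 33.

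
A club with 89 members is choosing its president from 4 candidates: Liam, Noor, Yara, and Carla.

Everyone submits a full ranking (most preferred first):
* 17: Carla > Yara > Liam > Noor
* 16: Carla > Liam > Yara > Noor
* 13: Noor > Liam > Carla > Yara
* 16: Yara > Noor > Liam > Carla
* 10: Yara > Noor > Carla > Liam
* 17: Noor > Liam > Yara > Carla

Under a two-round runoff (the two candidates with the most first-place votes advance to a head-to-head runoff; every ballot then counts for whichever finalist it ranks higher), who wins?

Round 1 first-place votes: Liam 0, Noor 30, Yara 26, Carla 33. Carla and Noor advance.
Runoff: Carla is ranked above Noor on 33 ballots, Noor above Carla on 56.

Noor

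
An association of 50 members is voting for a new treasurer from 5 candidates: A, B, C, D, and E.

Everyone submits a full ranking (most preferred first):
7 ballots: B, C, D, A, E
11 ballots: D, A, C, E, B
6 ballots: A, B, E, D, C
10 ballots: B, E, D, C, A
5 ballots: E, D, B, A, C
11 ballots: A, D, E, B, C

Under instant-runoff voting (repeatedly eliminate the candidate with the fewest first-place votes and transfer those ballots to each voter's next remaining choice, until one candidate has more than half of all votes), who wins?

A

Round 1: A 17, B 17, C 0, D 11, E 5. C eliminated.
Round 2: A 17, B 17, D 11, E 5. E eliminated.
Round 3: A 17, B 17, D 16. D eliminated.
Round 4: A 28, B 22. A has a majority (≥26).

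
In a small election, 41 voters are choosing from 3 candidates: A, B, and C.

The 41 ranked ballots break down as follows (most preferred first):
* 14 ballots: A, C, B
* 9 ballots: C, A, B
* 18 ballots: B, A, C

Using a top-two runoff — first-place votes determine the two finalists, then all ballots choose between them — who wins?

Round 1 first-place votes: A 14, B 18, C 9. B and A advance.
Runoff: B is ranked above A on 18 ballots, A above B on 23.

A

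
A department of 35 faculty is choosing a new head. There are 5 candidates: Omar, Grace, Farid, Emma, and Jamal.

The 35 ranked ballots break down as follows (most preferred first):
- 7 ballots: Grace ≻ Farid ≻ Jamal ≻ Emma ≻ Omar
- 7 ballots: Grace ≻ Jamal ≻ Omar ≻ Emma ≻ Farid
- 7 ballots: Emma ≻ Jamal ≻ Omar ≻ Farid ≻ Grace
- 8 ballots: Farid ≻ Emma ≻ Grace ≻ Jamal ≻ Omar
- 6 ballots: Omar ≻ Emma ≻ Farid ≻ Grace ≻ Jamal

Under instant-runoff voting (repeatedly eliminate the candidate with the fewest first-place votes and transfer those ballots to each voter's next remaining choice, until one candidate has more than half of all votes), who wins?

Emma

Round 1: Omar 6, Grace 14, Farid 8, Emma 7, Jamal 0. Jamal eliminated.
Round 2: Omar 6, Grace 14, Farid 8, Emma 7. Omar eliminated.
Round 3: Grace 14, Farid 8, Emma 13. Farid eliminated.
Round 4: Grace 14, Emma 21. Emma has a majority (≥18).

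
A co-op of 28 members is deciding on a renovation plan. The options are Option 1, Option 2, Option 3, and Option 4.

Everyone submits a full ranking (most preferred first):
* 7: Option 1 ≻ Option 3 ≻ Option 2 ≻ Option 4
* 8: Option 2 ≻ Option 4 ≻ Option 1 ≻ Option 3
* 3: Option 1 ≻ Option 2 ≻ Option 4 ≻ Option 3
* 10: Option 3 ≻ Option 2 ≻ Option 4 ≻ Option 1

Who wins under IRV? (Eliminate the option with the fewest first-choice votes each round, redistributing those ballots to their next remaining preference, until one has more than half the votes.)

Option 1

Round 1: Option 1 10, Option 2 8, Option 3 10, Option 4 0. Option 4 eliminated.
Round 2: Option 1 10, Option 2 8, Option 3 10. Option 2 eliminated.
Round 3: Option 1 18, Option 3 10. Option 1 has a majority (≥15).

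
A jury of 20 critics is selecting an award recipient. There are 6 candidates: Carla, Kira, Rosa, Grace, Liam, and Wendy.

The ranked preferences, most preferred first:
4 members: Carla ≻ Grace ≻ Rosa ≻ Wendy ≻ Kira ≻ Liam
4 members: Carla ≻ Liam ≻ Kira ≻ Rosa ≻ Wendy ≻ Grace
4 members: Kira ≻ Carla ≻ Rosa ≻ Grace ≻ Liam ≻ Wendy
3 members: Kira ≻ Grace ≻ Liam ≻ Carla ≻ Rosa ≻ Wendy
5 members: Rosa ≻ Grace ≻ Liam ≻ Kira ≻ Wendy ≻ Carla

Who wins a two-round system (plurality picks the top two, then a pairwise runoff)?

Kira

Round 1 first-place votes: Carla 8, Kira 7, Rosa 5, Grace 0, Liam 0, Wendy 0. Carla and Kira advance.
Runoff: Carla is ranked above Kira on 8 ballots, Kira above Carla on 12.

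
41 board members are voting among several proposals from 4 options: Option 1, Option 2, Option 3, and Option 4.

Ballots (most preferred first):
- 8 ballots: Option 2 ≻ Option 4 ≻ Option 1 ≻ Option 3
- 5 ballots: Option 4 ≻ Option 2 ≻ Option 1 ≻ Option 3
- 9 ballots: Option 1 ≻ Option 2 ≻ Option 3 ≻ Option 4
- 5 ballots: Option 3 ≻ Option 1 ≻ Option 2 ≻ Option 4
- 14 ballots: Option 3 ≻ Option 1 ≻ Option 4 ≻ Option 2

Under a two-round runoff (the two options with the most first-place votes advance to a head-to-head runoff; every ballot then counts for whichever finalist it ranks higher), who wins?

Round 1 first-place votes: Option 1 9, Option 2 8, Option 3 19, Option 4 5. Option 3 and Option 1 advance.
Runoff: Option 3 is ranked above Option 1 on 19 ballots, Option 1 above Option 3 on 22.

Option 1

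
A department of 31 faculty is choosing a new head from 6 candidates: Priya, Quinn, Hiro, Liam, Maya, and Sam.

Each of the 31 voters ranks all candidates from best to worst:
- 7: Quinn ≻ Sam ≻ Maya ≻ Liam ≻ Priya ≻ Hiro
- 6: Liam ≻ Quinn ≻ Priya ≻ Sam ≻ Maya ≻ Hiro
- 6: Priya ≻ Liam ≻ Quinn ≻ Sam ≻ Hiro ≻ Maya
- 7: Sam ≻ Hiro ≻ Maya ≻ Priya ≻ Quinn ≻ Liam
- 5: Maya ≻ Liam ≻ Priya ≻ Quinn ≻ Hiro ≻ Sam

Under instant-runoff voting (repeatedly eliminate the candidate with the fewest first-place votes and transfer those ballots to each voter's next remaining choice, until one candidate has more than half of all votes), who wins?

Liam

Round 1: Priya 6, Quinn 7, Hiro 0, Liam 6, Maya 5, Sam 7. Hiro eliminated.
Round 2: Priya 6, Quinn 7, Liam 6, Maya 5, Sam 7. Maya eliminated.
Round 3: Priya 6, Quinn 7, Liam 11, Sam 7. Priya eliminated.
Round 4: Quinn 7, Liam 17, Sam 7. Liam has a majority (≥16).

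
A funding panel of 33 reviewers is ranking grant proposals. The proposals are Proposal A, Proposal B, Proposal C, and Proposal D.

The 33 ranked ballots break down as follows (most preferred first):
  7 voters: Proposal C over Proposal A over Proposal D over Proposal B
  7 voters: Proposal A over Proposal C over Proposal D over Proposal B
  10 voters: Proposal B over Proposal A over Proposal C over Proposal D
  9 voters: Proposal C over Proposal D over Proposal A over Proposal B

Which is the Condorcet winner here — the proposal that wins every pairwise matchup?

Proposal A vs Proposal B: 23–10
Proposal A vs Proposal C: 17–16
Proposal A vs Proposal D: 24–9
Proposal A beats every other proposal.

Proposal A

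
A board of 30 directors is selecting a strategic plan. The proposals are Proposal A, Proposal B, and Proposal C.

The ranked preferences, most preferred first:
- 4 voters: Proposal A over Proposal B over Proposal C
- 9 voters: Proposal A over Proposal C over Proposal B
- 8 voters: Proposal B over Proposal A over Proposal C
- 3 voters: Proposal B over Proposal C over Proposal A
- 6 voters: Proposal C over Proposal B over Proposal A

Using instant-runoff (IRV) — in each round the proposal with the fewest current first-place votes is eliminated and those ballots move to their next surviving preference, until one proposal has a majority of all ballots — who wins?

Proposal B

Round 1: Proposal A 13, Proposal B 11, Proposal C 6. Proposal C eliminated.
Round 2: Proposal A 13, Proposal B 17. Proposal B has a majority (≥16).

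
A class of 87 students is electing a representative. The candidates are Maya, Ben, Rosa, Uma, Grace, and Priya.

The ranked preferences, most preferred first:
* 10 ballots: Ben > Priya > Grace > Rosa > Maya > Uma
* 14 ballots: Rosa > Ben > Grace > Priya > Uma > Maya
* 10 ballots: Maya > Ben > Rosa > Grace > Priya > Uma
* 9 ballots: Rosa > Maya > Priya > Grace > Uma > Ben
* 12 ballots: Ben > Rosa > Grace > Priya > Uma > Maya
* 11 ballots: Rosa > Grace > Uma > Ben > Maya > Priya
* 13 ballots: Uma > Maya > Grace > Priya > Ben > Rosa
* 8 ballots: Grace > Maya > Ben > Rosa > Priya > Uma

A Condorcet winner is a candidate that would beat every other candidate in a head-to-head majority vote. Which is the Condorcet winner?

Ben

Ben vs Maya: 47–40
Ben vs Rosa: 53–34
Ben vs Uma: 54–33
Ben vs Grace: 46–41
Ben vs Priya: 65–22
Ben beats every other candidate.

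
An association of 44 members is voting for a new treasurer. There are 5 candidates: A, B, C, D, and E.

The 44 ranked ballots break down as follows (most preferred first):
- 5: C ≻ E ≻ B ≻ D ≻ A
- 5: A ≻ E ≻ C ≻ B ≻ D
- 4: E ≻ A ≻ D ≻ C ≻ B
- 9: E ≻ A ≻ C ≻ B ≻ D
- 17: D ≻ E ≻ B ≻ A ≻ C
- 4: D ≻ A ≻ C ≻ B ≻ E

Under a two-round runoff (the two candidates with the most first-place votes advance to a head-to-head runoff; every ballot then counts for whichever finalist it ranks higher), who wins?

Round 1 first-place votes: A 5, B 0, C 5, D 21, E 13. D and E advance.
Runoff: D is ranked above E on 21 ballots, E above D on 23.

E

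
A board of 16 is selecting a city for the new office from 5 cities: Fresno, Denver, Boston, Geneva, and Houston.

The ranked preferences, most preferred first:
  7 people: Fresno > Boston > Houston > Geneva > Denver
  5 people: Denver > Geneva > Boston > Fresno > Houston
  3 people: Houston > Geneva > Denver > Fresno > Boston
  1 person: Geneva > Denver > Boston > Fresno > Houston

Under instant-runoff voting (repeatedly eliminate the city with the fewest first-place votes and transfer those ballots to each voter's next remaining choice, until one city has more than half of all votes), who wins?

Round 1: Fresno 7, Denver 5, Boston 0, Geneva 1, Houston 3. Boston eliminated.
Round 2: Fresno 7, Denver 5, Geneva 1, Houston 3. Geneva eliminated.
Round 3: Fresno 7, Denver 6, Houston 3. Houston eliminated.
Round 4: Fresno 7, Denver 9. Denver has a majority (≥9).

Denver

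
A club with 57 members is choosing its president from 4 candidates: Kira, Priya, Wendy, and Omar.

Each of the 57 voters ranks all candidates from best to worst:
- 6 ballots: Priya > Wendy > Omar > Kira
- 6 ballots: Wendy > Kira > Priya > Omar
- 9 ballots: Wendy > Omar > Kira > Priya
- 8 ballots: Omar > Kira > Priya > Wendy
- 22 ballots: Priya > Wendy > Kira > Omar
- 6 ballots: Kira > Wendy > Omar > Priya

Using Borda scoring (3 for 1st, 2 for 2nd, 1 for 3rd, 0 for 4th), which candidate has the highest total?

Kira: 6×0 + 6×2 + 9×1 + 8×2 + 22×1 + 6×3 = 77
Priya: 6×3 + 6×1 + 9×0 + 8×1 + 22×3 + 6×0 = 98
Wendy: 6×2 + 6×3 + 9×3 + 8×0 + 22×2 + 6×2 = 113
Omar: 6×1 + 6×0 + 9×2 + 8×3 + 22×0 + 6×1 = 54

Wendy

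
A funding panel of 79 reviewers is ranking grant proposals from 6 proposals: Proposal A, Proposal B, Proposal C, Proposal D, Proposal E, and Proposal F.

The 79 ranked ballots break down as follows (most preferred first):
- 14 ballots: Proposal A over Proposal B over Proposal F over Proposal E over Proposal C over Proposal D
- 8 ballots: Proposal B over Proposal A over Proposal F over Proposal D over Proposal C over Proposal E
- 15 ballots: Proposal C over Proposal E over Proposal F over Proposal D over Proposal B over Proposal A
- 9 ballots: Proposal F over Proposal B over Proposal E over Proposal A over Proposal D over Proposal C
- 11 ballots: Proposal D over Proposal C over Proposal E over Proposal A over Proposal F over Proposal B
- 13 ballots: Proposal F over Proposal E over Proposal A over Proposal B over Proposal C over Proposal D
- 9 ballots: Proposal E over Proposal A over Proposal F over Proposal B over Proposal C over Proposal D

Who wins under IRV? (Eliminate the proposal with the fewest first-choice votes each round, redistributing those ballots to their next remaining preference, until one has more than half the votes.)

Proposal A

Round 1: Proposal A 14, Proposal B 8, Proposal C 15, Proposal D 11, Proposal E 9, Proposal F 22. Proposal B eliminated.
Round 2: Proposal A 22, Proposal C 15, Proposal D 11, Proposal E 9, Proposal F 22. Proposal E eliminated.
Round 3: Proposal A 31, Proposal C 15, Proposal D 11, Proposal F 22. Proposal D eliminated.
Round 4: Proposal A 31, Proposal C 26, Proposal F 22. Proposal F eliminated.
Round 5: Proposal A 53, Proposal C 26. Proposal A has a majority (≥40).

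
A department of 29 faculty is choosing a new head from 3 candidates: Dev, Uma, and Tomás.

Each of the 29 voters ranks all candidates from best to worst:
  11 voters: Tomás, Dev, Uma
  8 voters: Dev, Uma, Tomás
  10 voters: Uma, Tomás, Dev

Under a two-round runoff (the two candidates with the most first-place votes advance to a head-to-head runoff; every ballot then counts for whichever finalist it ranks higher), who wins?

Uma

Round 1 first-place votes: Dev 8, Uma 10, Tomás 11. Tomás and Uma advance.
Runoff: Tomás is ranked above Uma on 11 ballots, Uma above Tomás on 18.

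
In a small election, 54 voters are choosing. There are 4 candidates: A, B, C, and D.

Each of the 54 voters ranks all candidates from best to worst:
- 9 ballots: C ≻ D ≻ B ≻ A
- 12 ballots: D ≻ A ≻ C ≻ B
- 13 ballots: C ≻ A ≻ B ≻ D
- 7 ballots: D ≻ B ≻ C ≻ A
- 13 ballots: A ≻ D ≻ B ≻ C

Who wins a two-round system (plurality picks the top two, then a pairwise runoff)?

D

Round 1 first-place votes: A 13, B 0, C 22, D 19. C and D advance.
Runoff: C is ranked above D on 22 ballots, D above C on 32.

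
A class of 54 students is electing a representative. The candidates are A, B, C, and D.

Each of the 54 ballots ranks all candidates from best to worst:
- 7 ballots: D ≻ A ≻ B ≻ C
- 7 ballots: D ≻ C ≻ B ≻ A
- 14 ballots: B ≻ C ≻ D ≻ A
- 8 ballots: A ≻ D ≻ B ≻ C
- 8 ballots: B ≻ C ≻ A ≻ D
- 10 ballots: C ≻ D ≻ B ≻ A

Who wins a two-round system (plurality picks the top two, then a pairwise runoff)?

D

Round 1 first-place votes: A 8, B 22, C 10, D 14. B and D advance.
Runoff: B is ranked above D on 22 ballots, D above B on 32.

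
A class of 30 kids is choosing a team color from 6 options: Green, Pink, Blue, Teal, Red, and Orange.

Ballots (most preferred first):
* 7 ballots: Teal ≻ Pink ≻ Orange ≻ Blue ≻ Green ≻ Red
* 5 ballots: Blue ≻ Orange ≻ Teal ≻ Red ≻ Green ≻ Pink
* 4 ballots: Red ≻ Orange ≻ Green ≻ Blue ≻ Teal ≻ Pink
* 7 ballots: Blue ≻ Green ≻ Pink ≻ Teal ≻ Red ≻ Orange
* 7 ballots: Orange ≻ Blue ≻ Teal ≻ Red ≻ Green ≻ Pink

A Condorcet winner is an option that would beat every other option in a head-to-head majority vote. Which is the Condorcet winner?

Orange

Orange vs Green: 23–7
Orange vs Pink: 16–14
Orange vs Blue: 18–12
Orange vs Teal: 16–14
Orange vs Red: 19–11
Orange beats every other option.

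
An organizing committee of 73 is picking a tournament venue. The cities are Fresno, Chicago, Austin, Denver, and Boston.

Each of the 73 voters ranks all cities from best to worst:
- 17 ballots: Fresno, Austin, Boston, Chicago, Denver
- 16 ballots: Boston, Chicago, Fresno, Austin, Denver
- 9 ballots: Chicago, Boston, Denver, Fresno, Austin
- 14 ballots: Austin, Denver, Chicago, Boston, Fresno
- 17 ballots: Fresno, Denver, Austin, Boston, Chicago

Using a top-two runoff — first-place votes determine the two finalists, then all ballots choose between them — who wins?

Round 1 first-place votes: Fresno 34, Chicago 9, Austin 14, Denver 0, Boston 16. Fresno and Boston advance.
Runoff: Fresno is ranked above Boston on 34 ballots, Boston above Fresno on 39.

Boston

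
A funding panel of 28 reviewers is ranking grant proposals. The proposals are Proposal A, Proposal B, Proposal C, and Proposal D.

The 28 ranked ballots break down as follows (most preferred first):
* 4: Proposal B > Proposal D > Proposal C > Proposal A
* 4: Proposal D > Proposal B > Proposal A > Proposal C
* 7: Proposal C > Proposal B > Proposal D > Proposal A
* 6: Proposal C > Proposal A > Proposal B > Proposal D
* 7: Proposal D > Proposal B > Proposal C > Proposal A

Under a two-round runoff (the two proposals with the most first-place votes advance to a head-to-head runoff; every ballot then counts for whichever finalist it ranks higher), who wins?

Round 1 first-place votes: Proposal A 0, Proposal B 4, Proposal C 13, Proposal D 11. Proposal C and Proposal D advance.
Runoff: Proposal C is ranked above Proposal D on 13 ballots, Proposal D above Proposal C on 15.

Proposal D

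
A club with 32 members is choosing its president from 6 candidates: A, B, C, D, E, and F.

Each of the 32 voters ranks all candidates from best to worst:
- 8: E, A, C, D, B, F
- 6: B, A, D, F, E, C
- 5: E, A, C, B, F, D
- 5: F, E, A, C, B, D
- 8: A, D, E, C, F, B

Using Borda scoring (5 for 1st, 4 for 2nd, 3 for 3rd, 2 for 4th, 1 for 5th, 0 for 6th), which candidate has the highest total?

A

A: 8×4 + 6×4 + 5×4 + 5×3 + 8×5 = 131
B: 8×1 + 6×5 + 5×2 + 5×1 + 8×0 = 53
C: 8×3 + 6×0 + 5×3 + 5×2 + 8×2 = 65
D: 8×2 + 6×3 + 5×0 + 5×0 + 8×4 = 66
E: 8×5 + 6×1 + 5×5 + 5×4 + 8×3 = 115
F: 8×0 + 6×2 + 5×1 + 5×5 + 8×1 = 50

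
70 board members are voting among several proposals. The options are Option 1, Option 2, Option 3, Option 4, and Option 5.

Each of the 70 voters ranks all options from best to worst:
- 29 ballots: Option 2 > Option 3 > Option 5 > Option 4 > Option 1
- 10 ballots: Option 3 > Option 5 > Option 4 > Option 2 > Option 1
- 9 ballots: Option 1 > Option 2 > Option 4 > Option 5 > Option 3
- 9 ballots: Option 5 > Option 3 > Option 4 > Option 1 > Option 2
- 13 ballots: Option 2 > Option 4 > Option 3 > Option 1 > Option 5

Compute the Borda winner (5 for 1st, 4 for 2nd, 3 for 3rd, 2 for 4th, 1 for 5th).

Option 1: 29×1 + 10×1 + 9×5 + 9×2 + 13×2 = 128
Option 2: 29×5 + 10×2 + 9×4 + 9×1 + 13×5 = 275
Option 3: 29×4 + 10×5 + 9×1 + 9×4 + 13×3 = 250
Option 4: 29×2 + 10×3 + 9×3 + 9×3 + 13×4 = 194
Option 5: 29×3 + 10×4 + 9×2 + 9×5 + 13×1 = 203

Option 2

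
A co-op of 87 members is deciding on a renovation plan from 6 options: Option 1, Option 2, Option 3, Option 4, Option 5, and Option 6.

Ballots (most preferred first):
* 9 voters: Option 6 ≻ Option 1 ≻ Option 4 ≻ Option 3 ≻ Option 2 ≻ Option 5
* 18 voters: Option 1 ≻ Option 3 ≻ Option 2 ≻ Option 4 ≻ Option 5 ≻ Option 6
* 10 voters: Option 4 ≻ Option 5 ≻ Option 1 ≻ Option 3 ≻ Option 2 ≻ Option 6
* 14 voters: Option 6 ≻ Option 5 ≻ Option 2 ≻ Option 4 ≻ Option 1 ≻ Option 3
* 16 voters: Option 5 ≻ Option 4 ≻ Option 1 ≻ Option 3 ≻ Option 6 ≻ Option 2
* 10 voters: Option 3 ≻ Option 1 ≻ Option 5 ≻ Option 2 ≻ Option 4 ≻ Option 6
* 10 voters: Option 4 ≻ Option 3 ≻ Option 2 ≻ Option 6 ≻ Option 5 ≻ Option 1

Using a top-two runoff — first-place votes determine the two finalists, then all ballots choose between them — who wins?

Round 1 first-place votes: Option 1 18, Option 2 0, Option 3 10, Option 4 20, Option 5 16, Option 6 23. Option 6 and Option 4 advance.
Runoff: Option 6 is ranked above Option 4 on 23 ballots, Option 4 above Option 6 on 64.

Option 4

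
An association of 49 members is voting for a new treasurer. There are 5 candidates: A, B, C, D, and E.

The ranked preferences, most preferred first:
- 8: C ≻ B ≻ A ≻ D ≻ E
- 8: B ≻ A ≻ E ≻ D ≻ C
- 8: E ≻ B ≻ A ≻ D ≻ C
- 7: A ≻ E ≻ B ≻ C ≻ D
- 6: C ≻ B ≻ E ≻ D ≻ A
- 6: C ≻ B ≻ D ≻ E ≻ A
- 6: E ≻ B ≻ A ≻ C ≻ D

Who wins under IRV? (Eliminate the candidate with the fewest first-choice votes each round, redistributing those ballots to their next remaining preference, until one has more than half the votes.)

Round 1: A 7, B 8, C 20, D 0, E 14. D eliminated.
Round 2: A 7, B 8, C 20, E 14. A eliminated.
Round 3: B 8, C 20, E 21. B eliminated.
Round 4: C 20, E 29. E has a majority (≥25).

E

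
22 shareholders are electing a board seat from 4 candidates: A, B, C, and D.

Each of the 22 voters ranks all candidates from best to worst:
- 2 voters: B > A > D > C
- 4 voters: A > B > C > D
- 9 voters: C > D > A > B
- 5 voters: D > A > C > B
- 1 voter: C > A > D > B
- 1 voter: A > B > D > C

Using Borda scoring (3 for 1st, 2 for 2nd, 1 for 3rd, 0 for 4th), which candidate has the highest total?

A: 2×2 + 4×3 + 9×1 + 5×2 + 1×2 + 1×3 = 40
B: 2×3 + 4×2 + 9×0 + 5×0 + 1×0 + 1×2 = 16
C: 2×0 + 4×1 + 9×3 + 5×1 + 1×3 + 1×0 = 39
D: 2×1 + 4×0 + 9×2 + 5×3 + 1×1 + 1×1 = 37

A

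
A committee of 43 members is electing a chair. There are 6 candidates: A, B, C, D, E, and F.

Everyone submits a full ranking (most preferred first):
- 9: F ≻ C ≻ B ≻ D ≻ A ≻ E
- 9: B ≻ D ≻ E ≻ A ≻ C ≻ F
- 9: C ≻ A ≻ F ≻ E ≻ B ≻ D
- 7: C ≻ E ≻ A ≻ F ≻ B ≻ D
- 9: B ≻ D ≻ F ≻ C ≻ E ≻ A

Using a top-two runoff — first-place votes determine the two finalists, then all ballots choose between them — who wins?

Round 1 first-place votes: A 0, B 18, C 16, D 0, E 0, F 9. B and C advance.
Runoff: B is ranked above C on 18 ballots, C above B on 25.

C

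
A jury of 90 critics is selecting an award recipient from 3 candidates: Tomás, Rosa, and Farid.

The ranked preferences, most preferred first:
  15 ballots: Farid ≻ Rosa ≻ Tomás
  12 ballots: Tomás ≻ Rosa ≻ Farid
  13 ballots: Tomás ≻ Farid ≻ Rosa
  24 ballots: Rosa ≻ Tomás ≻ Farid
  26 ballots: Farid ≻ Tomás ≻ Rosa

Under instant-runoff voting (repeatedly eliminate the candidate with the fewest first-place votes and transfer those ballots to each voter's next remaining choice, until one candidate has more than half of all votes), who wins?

Round 1: Tomás 25, Rosa 24, Farid 41. Rosa eliminated.
Round 2: Tomás 49, Farid 41. Tomás has a majority (≥46).

Tomás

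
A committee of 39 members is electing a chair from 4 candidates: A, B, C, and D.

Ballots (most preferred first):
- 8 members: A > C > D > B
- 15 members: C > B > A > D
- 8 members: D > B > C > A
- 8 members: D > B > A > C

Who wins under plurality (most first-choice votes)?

First-place votes: A 8, B 0, C 15, D 16.

D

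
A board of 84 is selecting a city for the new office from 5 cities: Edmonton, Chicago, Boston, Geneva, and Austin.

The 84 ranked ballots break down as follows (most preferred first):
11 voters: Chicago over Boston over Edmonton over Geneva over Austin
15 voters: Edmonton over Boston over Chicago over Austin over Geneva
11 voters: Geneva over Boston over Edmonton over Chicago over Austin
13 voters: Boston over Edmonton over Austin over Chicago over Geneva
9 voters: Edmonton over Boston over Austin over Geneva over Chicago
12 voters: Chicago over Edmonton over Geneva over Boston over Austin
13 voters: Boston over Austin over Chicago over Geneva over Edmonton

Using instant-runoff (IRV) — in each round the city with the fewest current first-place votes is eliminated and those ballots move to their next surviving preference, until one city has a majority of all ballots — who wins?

Round 1: Edmonton 24, Chicago 23, Boston 26, Geneva 11, Austin 0. Austin eliminated.
Round 2: Edmonton 24, Chicago 23, Boston 26, Geneva 11. Geneva eliminated.
Round 3: Edmonton 24, Chicago 23, Boston 37. Chicago eliminated.
Round 4: Edmonton 36, Boston 48. Boston has a majority (≥43).

Boston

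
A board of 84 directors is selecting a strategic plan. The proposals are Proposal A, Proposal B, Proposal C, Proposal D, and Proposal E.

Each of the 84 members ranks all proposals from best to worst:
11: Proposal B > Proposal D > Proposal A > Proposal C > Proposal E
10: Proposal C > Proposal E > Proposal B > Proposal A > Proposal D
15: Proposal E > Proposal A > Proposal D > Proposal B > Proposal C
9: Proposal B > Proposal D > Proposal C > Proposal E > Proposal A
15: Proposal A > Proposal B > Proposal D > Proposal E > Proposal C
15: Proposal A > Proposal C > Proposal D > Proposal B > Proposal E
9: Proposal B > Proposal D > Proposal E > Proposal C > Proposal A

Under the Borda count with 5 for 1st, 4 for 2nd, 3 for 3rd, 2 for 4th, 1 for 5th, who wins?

Proposal B

Proposal A: 11×3 + 10×2 + 15×4 + 9×1 + 15×5 + 15×5 + 9×1 = 281
Proposal B: 11×5 + 10×3 + 15×2 + 9×5 + 15×4 + 15×2 + 9×5 = 295
Proposal C: 11×2 + 10×5 + 15×1 + 9×3 + 15×1 + 15×4 + 9×2 = 207
Proposal D: 11×4 + 10×1 + 15×3 + 9×4 + 15×3 + 15×3 + 9×4 = 261
Proposal E: 11×1 + 10×4 + 15×5 + 9×2 + 15×2 + 15×1 + 9×3 = 216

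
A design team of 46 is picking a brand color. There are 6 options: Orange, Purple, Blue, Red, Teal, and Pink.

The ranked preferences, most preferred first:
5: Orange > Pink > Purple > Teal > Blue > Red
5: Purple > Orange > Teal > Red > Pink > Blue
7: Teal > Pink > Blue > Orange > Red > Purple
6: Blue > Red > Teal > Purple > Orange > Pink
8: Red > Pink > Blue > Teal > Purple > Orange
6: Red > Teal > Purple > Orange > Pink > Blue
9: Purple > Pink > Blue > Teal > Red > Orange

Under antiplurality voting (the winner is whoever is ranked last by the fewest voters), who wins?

Last-place votes: Orange 17, Purple 7, Blue 11, Red 5, Teal 0, Pink 6.

Teal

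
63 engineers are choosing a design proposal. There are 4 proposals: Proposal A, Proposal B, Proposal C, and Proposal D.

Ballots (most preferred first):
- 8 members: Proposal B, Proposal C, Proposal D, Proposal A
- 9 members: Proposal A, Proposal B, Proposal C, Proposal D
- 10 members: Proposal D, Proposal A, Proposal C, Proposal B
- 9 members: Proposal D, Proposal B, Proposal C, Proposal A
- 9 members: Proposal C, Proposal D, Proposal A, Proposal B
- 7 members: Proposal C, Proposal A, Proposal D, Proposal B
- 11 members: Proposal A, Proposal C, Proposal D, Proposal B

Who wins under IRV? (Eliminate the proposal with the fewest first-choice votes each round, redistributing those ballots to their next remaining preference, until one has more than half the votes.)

Round 1: Proposal A 20, Proposal B 8, Proposal C 16, Proposal D 19. Proposal B eliminated.
Round 2: Proposal A 20, Proposal C 24, Proposal D 19. Proposal D eliminated.
Round 3: Proposal A 30, Proposal C 33. Proposal C has a majority (≥32).

Proposal C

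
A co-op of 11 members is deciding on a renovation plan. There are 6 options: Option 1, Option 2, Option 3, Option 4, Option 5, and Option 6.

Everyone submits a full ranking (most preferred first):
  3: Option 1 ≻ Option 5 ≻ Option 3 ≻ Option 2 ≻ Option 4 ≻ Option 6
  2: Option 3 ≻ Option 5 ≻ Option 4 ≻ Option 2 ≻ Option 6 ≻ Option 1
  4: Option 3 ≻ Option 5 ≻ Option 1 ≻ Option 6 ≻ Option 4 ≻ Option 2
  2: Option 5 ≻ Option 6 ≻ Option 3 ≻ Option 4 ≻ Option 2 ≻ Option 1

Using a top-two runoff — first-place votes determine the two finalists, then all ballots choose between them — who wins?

Round 1 first-place votes: Option 1 3, Option 2 0, Option 3 6, Option 4 0, Option 5 2, Option 6 0. Option 3 and Option 1 advance.
Runoff: Option 3 is ranked above Option 1 on 8 ballots, Option 1 above Option 3 on 3.

Option 3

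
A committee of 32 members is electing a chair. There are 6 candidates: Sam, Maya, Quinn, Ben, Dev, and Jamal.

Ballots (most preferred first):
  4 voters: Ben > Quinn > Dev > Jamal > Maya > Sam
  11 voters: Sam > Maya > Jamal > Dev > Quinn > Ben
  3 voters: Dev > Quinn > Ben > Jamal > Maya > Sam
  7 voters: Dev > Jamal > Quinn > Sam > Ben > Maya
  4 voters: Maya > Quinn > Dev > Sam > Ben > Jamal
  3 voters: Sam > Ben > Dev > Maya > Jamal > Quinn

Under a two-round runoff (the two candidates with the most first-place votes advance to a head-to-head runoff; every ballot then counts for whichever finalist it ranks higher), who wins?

Round 1 first-place votes: Sam 14, Maya 4, Quinn 0, Ben 4, Dev 10, Jamal 0. Sam and Dev advance.
Runoff: Sam is ranked above Dev on 14 ballots, Dev above Sam on 18.

Dev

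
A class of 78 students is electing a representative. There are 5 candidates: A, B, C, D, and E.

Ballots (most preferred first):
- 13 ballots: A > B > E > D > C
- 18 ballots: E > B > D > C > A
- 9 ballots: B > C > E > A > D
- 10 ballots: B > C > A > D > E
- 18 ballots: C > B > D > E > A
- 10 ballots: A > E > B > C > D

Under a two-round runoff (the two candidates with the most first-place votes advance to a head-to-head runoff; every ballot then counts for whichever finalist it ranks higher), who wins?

B

Round 1 first-place votes: A 23, B 19, C 18, D 0, E 18. A and B advance.
Runoff: A is ranked above B on 23 ballots, B above A on 55.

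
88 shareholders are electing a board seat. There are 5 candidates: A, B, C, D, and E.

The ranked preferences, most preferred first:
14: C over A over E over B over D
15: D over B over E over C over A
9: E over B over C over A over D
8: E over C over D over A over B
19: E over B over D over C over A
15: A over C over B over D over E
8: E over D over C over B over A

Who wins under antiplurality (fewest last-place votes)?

Last-place votes: A 42, B 8, C 0, D 23, E 15.

C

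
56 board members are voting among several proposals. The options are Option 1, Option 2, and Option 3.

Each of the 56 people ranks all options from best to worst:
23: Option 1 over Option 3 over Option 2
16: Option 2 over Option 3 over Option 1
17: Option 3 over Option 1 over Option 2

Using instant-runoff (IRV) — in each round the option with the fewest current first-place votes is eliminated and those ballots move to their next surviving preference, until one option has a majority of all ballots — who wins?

Option 3

Round 1: Option 1 23, Option 2 16, Option 3 17. Option 2 eliminated.
Round 2: Option 1 23, Option 3 33. Option 3 has a majority (≥29).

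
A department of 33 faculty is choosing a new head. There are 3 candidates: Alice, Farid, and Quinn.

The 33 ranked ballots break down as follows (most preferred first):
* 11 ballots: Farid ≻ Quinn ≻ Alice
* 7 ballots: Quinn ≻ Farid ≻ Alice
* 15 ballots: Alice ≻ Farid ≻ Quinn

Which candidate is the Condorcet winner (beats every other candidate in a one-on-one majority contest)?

Farid

Farid vs Alice: 18–15
Farid vs Quinn: 26–7
Farid beats every other candidate.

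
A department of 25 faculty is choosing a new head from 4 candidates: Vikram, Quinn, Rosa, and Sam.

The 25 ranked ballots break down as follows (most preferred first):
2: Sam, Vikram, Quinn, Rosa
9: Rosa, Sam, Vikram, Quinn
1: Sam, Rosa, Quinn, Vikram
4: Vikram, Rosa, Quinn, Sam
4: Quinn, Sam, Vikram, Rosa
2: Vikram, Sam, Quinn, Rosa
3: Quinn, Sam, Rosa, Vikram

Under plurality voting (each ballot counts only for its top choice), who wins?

First-place votes: Vikram 6, Quinn 7, Rosa 9, Sam 3.

Rosa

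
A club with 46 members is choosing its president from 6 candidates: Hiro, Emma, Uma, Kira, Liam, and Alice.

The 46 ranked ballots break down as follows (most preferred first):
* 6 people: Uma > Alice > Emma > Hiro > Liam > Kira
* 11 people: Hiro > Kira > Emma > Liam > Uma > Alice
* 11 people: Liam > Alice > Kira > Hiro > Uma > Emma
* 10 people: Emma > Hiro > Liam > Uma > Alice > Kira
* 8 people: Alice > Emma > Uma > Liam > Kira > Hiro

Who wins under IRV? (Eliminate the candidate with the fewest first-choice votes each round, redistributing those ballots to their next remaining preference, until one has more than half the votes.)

Round 1: Hiro 11, Emma 10, Uma 6, Kira 0, Liam 11, Alice 8. Kira eliminated.
Round 2: Hiro 11, Emma 10, Uma 6, Liam 11, Alice 8. Uma eliminated.
Round 3: Hiro 11, Emma 10, Liam 11, Alice 14. Emma eliminated.
Round 4: Hiro 21, Liam 11, Alice 14. Liam eliminated.
Round 5: Hiro 21, Alice 25. Alice has a majority (≥24).

Alice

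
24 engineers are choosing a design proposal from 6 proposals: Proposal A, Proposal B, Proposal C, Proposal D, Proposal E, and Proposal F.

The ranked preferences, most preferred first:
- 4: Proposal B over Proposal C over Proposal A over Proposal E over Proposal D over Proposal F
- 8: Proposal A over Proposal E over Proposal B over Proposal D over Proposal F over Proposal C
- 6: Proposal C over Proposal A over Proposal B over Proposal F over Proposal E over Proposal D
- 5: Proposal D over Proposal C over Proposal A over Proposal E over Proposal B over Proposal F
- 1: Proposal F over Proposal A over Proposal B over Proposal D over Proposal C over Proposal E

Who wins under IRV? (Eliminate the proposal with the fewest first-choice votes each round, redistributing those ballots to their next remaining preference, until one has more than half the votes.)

Round 1: Proposal A 8, Proposal B 4, Proposal C 6, Proposal D 5, Proposal E 0, Proposal F 1. Proposal E eliminated.
Round 2: Proposal A 8, Proposal B 4, Proposal C 6, Proposal D 5, Proposal F 1. Proposal F eliminated.
Round 3: Proposal A 9, Proposal B 4, Proposal C 6, Proposal D 5. Proposal B eliminated.
Round 4: Proposal A 9, Proposal C 10, Proposal D 5. Proposal D eliminated.
Round 5: Proposal A 9, Proposal C 15. Proposal C has a majority (≥13).

Proposal C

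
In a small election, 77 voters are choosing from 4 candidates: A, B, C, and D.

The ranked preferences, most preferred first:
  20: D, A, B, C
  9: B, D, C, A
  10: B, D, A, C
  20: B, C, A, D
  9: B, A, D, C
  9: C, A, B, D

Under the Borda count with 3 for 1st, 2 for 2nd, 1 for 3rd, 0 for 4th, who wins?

A: 20×2 + 9×0 + 10×1 + 20×1 + 9×2 + 9×2 = 106
B: 20×1 + 9×3 + 10×3 + 20×3 + 9×3 + 9×1 = 173
C: 20×0 + 9×1 + 10×0 + 20×2 + 9×0 + 9×3 = 76
D: 20×3 + 9×2 + 10×2 + 20×0 + 9×1 + 9×0 = 107

B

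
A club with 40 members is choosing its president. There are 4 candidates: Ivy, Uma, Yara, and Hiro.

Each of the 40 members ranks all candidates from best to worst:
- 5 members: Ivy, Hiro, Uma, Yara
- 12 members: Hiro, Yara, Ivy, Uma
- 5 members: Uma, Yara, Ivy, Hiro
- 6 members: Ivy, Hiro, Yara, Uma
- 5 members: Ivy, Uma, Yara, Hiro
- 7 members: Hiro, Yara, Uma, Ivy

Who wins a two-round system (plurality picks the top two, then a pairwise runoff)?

Round 1 first-place votes: Ivy 16, Uma 5, Yara 0, Hiro 19. Hiro and Ivy advance.
Runoff: Hiro is ranked above Ivy on 19 ballots, Ivy above Hiro on 21.

Ivy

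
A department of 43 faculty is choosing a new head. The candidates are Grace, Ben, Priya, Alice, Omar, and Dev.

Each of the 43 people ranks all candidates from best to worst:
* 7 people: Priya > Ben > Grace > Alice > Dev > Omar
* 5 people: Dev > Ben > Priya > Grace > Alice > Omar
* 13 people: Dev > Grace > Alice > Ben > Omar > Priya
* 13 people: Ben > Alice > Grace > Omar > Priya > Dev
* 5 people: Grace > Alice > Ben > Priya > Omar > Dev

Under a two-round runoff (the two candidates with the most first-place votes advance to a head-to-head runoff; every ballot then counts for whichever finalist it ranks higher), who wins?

Ben

Round 1 first-place votes: Grace 5, Ben 13, Priya 7, Alice 0, Omar 0, Dev 18. Dev and Ben advance.
Runoff: Dev is ranked above Ben on 18 ballots, Ben above Dev on 25.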